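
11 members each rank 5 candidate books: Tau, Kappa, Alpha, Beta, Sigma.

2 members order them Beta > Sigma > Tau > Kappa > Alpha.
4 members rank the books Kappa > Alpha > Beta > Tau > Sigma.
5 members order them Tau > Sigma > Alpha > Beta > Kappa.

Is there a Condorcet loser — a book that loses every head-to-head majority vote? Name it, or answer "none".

none

Head-to-head results (11 members):
Tau vs Kappa: Tau, 7–4.
Tau vs Alpha: 2+5 = 7 for Tau, 4 for Alpha — Tau by 7–4.
Tau vs Beta: 5 for Tau, 6 for Beta — Beta by 6–5.
Tau vs Sigma: Tau, 9–2.
Kappa vs Alpha: 2+4 = 6 for Kappa, 5 for Alpha — Kappa by 6–5.
Kappa vs Beta: Kappa is ranked higher on 4 ballots, Beta on 7. Beta wins 7–4.
Kappa vs Sigma: Kappa preferred on 4 ballots; Sigma wins 7–4.
Alpha vs Beta: 9 to 2, Alpha.
Alpha vs Sigma: 4 to 7, Sigma.
Beta–Sigma: Beta 6–5.
Every book wins at least one matchup (Tau beats Kappa; Kappa beats Alpha; Alpha beats Beta; Beta beats Tau; Sigma beats Kappa), so there is no Condorcet loser.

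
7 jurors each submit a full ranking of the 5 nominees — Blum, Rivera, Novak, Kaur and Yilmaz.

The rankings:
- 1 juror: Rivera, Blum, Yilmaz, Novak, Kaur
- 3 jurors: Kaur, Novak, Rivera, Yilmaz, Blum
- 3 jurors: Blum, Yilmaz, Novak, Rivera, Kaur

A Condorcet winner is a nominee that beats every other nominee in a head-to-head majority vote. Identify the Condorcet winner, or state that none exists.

Pairwise majorities:
Blum–Rivera: Rivera 4–3.
Blum vs Novak: Blum, 4–3.
Blum vs Kaur: Blum wins 4–3.
Blum vs Yilmaz: Blum wins 4–3.
Rivera vs Novak: Novak wins 6–1.
Rivera vs Kaur: Rivera, 4–3.
Rivera vs Yilmaz: Rivera, 4–3.
Novak–Kaur: Novak 4–3.
Novak–Yilmaz: Yilmaz 4–3.
Kaur–Yilmaz: Yilmaz 4–3.
Each nominee drops at least one matchup (Blum loses to Rivera; Rivera loses to Novak; Novak loses to Blum; Kaur loses to Blum; Yilmaz loses to Blum); the cycle Blum beats Novak beats Rivera beats Blum rules out a Condorcet winner.

none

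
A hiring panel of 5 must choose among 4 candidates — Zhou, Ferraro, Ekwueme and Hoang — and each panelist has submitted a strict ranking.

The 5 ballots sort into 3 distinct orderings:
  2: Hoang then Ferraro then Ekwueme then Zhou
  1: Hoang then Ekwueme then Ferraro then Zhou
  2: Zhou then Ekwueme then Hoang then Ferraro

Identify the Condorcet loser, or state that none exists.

Zhou

Head-to-head results (5 committee members):
Zhou vs Ferraro: Zhou is ranked higher on 2 ballots, Ferraro on 3. Ferraro wins 3–2.
Zhou vs Ekwueme: Zhou is ranked higher on 2 ballots, Ekwueme on 3. Ekwueme wins 3–2.
Zhou vs Hoang: Zhou preferred on 2 ballots; Hoang wins 3–2.
Ferraro vs Ekwueme: Ekwueme wins 3–2.
Ferraro vs Hoang: Ferraro preferred on 0 ballots; Hoang wins 5–0.
Ekwueme–Hoang: Hoang 3–2.
Zhou is beaten in every head-to-head and is the Condorcet loser.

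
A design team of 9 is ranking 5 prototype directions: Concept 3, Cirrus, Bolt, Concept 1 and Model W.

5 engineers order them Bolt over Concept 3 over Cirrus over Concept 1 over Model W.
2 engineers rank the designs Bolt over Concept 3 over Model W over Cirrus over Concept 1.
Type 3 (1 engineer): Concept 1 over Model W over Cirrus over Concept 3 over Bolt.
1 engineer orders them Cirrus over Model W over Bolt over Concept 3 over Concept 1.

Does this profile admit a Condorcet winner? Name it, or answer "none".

Head-to-head results (9 engineers):
Concept 3 vs Cirrus: 7 to 2, Concept 3.
Concept 3 vs Bolt: Concept 3 is ranked higher on 1 ballot, Bolt on 8. Bolt wins 8–1.
Concept 3 vs Concept 1: 8 to 1, Concept 3.
Concept 3 vs Model W: 5+2 = 7 for Concept 3, 2 for Model W — Concept 3 by 7–2.
Cirrus vs Bolt: Cirrus is ranked higher on 1+1 = 2 ballots, Bolt on 7. Bolt wins 7–2.
Cirrus vs Concept 1: 5+2+1 = 8 for Cirrus, 1 for Concept 1 — Cirrus by 8–1.
Cirrus vs Model W: 6 to 3, Cirrus.
Bolt vs Concept 1: 5+2+1 = 8 for Bolt, 1 for Concept 1 — Bolt by 8–1.
Bolt vs Model W: 5+2 = 7 for Bolt, 2 for Model W — Bolt by 7–2.
Concept 1 vs Model W: Concept 1 is ranked higher on 5+1 = 6 ballots, Model W on 3. Concept 1 wins 6–3.
Bolt defeats every rival head-to-head and is the Condorcet winner.

Bolt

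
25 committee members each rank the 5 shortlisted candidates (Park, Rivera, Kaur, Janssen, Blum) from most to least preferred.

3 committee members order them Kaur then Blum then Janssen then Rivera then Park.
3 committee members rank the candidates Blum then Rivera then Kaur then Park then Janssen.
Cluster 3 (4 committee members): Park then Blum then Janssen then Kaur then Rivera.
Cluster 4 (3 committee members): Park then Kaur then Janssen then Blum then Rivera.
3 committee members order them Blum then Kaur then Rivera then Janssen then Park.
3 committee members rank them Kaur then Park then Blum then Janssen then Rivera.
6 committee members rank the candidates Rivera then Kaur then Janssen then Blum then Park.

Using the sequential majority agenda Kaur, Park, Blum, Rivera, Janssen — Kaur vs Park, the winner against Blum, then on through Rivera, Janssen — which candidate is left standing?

Kaur

Round 1: Kaur vs Park — 18–7, Kaur advances.
Round 2: Kaur vs Blum — 15–10, Kaur advances.
Round 3: Kaur vs Rivera — 16–9, Kaur advances.
Round 4: Kaur vs Janssen — 21–4, Kaur advances.
Kaur survives the agenda.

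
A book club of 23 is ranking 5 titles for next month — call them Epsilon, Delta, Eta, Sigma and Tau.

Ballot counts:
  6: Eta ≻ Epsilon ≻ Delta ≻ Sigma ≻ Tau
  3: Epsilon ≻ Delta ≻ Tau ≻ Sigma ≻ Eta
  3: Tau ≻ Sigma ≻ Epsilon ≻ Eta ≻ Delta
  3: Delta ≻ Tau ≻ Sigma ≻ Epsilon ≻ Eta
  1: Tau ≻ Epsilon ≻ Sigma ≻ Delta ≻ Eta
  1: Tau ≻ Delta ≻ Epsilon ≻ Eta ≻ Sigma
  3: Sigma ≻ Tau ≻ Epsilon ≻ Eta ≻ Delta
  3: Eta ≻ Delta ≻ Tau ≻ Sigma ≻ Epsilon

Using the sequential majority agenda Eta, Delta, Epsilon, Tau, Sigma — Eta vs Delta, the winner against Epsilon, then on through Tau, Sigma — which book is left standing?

Tau

Round 1: Eta vs Delta — 15–8, Eta advances.
Round 2: Eta vs Epsilon — 9–14, Epsilon advances.
Round 3: Epsilon vs Tau — 9–14, Tau advances.
Round 4: Tau vs Sigma — 14–9, Tau advances.
The agenda winner is Tau.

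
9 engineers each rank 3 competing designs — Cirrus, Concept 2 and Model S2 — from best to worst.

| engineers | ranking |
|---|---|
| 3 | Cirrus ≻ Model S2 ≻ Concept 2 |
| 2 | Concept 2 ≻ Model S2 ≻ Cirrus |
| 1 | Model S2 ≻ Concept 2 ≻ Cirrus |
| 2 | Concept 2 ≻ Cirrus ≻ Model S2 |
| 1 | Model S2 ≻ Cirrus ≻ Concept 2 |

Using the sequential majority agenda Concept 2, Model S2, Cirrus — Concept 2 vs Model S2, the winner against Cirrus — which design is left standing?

Cirrus

Round 1: Concept 2 vs Model S2 — 4–5, Model S2 advances.
Round 2: Model S2 vs Cirrus — 4–5, Cirrus advances.
The agenda winner is Cirrus.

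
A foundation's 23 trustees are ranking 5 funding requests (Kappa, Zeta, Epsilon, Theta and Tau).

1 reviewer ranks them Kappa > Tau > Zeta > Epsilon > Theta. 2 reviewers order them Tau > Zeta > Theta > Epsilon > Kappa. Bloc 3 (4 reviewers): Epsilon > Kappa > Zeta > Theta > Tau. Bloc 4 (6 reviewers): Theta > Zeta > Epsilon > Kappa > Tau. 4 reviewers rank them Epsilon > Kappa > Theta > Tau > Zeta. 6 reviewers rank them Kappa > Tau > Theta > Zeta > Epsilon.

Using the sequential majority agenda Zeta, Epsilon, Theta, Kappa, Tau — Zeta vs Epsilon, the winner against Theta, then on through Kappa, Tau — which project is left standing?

Kappa

Round 1: Zeta vs Epsilon — 15–8, Zeta advances.
Round 2: Zeta vs Theta — 7–16, Theta advances.
Round 3: Theta vs Kappa — 8–15, Kappa advances.
Round 4: Kappa vs Tau — 21–2, Kappa advances.
Kappa survives the agenda.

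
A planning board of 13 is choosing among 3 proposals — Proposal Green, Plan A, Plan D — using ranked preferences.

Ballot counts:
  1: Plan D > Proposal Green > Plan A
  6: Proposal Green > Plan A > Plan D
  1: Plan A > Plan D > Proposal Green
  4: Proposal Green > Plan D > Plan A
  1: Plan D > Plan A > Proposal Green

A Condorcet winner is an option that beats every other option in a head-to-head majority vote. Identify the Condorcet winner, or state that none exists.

Head-to-head results (13 council members):
Proposal Green vs Plan A: Proposal Green wins 11–2.
Proposal Green vs Plan D: Proposal Green wins 10–3.
Plan A–Plan D: Plan A 7–6.
Proposal Green beats each of Plan A, Plan D — Proposal Green is the Condorcet winner.

Proposal Green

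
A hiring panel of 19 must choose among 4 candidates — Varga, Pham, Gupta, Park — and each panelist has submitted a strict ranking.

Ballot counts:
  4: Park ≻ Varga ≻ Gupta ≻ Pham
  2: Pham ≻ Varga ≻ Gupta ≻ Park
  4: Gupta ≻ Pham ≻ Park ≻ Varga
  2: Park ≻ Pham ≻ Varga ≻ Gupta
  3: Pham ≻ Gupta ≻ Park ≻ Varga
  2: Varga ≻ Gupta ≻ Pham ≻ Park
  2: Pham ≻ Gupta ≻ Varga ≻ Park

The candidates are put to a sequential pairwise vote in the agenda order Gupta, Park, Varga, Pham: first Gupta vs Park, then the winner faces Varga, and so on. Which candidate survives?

Pham

Round 1: Gupta vs Park — 13–6, Gupta advances.
Round 2: Gupta vs Varga — 9–10, Varga advances.
Round 3: Varga vs Pham — 6–13, Pham advances.
Pham survives the agenda.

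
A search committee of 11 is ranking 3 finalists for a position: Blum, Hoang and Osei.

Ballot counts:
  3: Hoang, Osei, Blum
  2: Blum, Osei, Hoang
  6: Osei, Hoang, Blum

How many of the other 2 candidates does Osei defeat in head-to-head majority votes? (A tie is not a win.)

Osei against each rival (11 committee members):
Osei vs Blum: Osei, 9–2.
Osei vs Hoang: Osei is ranked higher on 2+6 = 8 ballots, Hoang on 3. Osei wins 8–3.
Osei beats Blum, Hoang — 2 pairwise wins.

2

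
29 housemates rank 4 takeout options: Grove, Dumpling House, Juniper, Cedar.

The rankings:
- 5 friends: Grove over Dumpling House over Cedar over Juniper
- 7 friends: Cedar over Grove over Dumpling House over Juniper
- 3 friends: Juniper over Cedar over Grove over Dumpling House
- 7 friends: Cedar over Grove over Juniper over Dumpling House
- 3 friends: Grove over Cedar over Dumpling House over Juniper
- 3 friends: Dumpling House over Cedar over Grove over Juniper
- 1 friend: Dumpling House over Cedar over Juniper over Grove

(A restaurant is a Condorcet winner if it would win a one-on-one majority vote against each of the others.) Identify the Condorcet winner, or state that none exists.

Head-to-head results (29 friends):
Grove vs Dumpling House: 25 to 4, Grove.
Grove vs Juniper: 5+7+7+3+3 = 25 for Grove, 4 for Juniper — Grove by 25–4.
Grove vs Cedar: 8 to 21, Cedar.
Dumpling House vs Juniper: 19 to 10, Dumpling House.
Dumpling House vs Cedar: Dumpling House is ranked higher on 5+3+1 = 9 ballots, Cedar on 20. Cedar wins 20–9.
Juniper vs Cedar: 3 for Juniper, 26 for Cedar — Cedar by 26–3.
Cedar wins every pairwise contest, so Cedar is the Condorcet winner.

Cedar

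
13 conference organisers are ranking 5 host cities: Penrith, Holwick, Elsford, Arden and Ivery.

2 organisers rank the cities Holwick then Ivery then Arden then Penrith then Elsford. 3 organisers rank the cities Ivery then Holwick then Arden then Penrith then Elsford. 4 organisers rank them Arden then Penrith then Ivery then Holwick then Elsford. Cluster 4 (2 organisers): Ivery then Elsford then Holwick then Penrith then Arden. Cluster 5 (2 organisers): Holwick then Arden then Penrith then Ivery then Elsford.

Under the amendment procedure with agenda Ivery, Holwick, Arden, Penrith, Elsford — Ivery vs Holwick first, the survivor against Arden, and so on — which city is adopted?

Ivery

Round 1: Ivery vs Holwick — 9–4, Ivery advances.
Round 2: Ivery vs Arden — 7–6, Ivery advances.
Round 3: Ivery vs Penrith — 7–6, Ivery advances.
Round 4: Ivery vs Elsford — 13–0, Ivery advances.
The agenda winner is Ivery.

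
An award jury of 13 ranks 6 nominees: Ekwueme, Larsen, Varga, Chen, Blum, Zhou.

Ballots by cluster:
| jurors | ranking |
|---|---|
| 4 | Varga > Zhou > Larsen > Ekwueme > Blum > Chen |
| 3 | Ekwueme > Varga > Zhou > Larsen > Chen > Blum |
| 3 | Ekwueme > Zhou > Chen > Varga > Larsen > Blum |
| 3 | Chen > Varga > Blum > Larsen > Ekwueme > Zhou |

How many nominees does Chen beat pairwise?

1

Chen against each rival (13 jurors):
Chen vs Ekwueme: Ekwueme, 10–3.
Chen–Larsen: Larsen 7–6.
Chen vs Varga: 6 to 7, Varga.
Chen vs Blum: Chen wins 9–4.
Chen–Zhou: Zhou 10–3.
Chen beats Blum; loses to Ekwueme, Larsen, Varga, Zhou — 1 pairwise win.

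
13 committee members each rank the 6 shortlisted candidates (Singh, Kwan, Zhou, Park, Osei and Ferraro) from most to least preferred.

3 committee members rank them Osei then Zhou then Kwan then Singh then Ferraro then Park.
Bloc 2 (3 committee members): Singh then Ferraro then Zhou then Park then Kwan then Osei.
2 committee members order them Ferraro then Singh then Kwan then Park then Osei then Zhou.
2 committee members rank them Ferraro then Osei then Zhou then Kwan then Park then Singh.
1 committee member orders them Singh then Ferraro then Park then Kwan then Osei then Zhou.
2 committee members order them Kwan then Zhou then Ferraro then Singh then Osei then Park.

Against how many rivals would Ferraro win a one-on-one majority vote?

4

Ferraro against each rival (13 committee members):
Ferraro vs Singh: Singh wins 7–6.
Ferraro vs Kwan: 3+2+2+1 = 8 for Ferraro, 5 for Kwan — Ferraro by 8–5.
Ferraro–Zhou: Ferraro 8–5.
Ferraro vs Park: 13 to 0, Ferraro.
Ferraro–Osei: Ferraro 10–3.
Ferraro beats Kwan, Zhou, Park, Osei; loses to Singh — 4 pairwise wins.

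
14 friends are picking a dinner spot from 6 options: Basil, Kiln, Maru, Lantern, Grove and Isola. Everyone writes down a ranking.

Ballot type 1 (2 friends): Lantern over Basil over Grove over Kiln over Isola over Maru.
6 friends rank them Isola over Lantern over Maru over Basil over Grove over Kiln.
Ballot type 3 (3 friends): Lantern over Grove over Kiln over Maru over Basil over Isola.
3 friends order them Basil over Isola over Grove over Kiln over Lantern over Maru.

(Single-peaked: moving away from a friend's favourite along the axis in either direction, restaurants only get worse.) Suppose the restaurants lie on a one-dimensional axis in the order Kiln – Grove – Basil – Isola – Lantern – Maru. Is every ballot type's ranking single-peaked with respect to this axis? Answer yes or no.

no

Axis positions: Kiln=1, Grove=2, Basil=3, Isola=4, Lantern=5, Maru=6.
Ballot type 1: ranking walks positions 5-3-2-1-4-6; Basil is ranked above Isola even though Isola lies between Basil and the peak Lantern on the axis — preferences dip and rise again. Not single-peaked.
Ballot type 2 (peak Isola at position 4): ranking walks positions 4-5-6-3-2-1, expanding outward from the peak — single-peaked.
Ballot type 3: ranking walks positions 5-2-1-6-3-4; Grove is ranked above Isola even though Isola lies between Grove and the peak Lantern on the axis — preferences dip and rise again. Not single-peaked.
Ballot type 4 (peak Basil at position 3): ranking walks positions 3-4-2-1-5-6, expanding outward from the peak — single-peaked.
Ballot type 1 violates single-peakedness, so the profile is not single-peaked on this axis.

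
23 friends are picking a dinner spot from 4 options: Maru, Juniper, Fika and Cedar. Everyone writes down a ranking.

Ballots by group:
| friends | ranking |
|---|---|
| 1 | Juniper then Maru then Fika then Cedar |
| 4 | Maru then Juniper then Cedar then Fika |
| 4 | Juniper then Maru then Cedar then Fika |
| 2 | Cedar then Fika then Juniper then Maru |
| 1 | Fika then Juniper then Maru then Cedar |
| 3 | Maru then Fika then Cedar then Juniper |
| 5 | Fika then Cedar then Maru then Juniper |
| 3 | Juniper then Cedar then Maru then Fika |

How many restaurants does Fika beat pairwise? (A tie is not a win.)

0

Fika against each rival (23 friends):
Fika vs Maru: Fika preferred on 2+1+5 = 8 ballots; Maru wins 15–8.
Fika vs Juniper: 11 to 12, Juniper.
Fika–Cedar: Cedar 13–10.
Fika beats no one; loses to Maru, Juniper, Cedar — 0 pairwise wins.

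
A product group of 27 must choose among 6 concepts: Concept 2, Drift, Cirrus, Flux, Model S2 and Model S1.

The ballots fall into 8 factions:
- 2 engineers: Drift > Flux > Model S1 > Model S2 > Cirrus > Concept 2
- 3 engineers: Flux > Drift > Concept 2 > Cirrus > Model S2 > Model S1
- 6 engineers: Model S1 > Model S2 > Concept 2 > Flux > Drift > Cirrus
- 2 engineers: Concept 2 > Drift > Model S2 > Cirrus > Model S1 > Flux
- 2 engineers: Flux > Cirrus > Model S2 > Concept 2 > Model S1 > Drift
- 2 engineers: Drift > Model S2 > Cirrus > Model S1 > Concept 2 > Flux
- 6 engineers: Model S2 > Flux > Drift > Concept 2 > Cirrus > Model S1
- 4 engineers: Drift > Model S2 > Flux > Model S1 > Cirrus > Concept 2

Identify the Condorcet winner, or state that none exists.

Model S2

Check each pair by majority over 27 ballots:
Concept 2 vs Drift: Drift, 17–10.
Concept 2 vs Cirrus: Concept 2, 17–10.
Concept 2 vs Flux: Flux wins 17–10.
Concept 2 vs Model S2: Model S2, 22–5.
Concept 2 vs Model S1: Model S1 wins 14–13.
Drift vs Cirrus: Drift wins 25–2.
Drift vs Flux: Flux wins 17–10.
Drift vs Model S2: Model S2, 14–13.
Drift vs Model S1: Drift wins 19–8.
Cirrus–Flux: Flux 23–4.
Cirrus–Model S2: Model S2 22–5.
Cirrus–Model S1: Cirrus 15–12.
Flux–Model S2: Model S2 20–7.
Flux vs Model S1: Flux wins 17–10.
Model S2–Model S1: Model S2 19–8.
Model S2 defeats every rival head-to-head and is the Condorcet winner.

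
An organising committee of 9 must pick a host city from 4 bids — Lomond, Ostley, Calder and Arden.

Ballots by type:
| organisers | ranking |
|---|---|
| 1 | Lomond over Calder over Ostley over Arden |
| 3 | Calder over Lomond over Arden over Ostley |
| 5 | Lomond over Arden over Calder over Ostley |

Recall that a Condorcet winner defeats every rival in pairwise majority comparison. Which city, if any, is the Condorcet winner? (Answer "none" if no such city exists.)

Lomond

Head-to-head results (9 organisers):
Lomond vs Ostley: 9 to 0, Lomond.
Lomond vs Calder: Lomond is ranked higher on 1+5 = 6 ballots, Calder on 3. Lomond wins 6–3.
Lomond vs Arden: 9 to 0, Lomond.
Ostley vs Calder: 0 for Ostley, 9 for Calder — Calder by 9–0.
Ostley vs Arden: 1 for Ostley, 8 for Arden — Arden by 8–1.
Calder vs Arden: 4 to 5, Arden.
Lomond wins every pairwise contest, so Lomond is the Condorcet winner.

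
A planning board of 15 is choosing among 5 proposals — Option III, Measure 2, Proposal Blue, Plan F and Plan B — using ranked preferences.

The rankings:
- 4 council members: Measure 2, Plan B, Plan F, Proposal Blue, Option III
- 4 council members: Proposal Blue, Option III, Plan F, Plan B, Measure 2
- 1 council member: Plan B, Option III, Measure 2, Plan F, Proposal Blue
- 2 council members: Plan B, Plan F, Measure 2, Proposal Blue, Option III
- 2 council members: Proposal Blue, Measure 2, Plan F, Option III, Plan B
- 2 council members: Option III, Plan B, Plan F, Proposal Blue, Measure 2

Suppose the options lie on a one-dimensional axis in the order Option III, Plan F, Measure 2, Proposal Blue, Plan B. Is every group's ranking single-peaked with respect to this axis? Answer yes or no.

no

Axis positions: Option III=1, Plan F=2, Measure 2=3, Proposal Blue=4, Plan B=5.
Group 1: ranking walks positions 3-5-2-4-1; Plan B is ranked above Proposal Blue even though Proposal Blue lies between Plan B and the peak Measure 2 on the axis — preferences dip and rise again. Not single-peaked.
Group 2: ranking walks positions 4-1-2-5-3; Option III is ranked above Measure 2 even though Measure 2 lies between Option III and the peak Proposal Blue on the axis — preferences dip and rise again. Not single-peaked.
Group 3: ranking walks positions 5-1-3-2-4; Option III is ranked above Proposal Blue even though Proposal Blue lies between Option III and the peak Plan B on the axis — preferences dip and rise again. Not single-peaked.
Group 4: ranking walks positions 5-2-3-4-1; Plan F is ranked above Proposal Blue even though Proposal Blue lies between Plan F and the peak Plan B on the axis — preferences dip and rise again. Not single-peaked.
Group 5 (peak Proposal Blue at position 4): ranking walks positions 4-3-2-1-5, expanding outward from the peak — single-peaked.
Group 6: ranking walks positions 1-5-2-4-3; Plan B is ranked above Plan F even though Plan F lies between Plan B and the peak Option III on the axis — preferences dip and rise again. Not single-peaked.
Group 1 violates single-peakedness, so the profile is not single-peaked on this axis.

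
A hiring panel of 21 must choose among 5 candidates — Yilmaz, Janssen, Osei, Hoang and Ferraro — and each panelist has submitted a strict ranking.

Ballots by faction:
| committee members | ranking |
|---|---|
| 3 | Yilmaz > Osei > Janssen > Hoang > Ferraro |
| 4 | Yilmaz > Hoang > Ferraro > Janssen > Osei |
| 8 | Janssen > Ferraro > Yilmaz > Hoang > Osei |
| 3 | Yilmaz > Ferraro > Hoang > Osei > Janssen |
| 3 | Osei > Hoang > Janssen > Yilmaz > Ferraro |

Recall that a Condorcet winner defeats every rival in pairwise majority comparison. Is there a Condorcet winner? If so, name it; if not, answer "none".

Head-to-head results (21 committee members):
Yilmaz vs Janssen: 10 to 11, Janssen.
Yilmaz–Osei: Yilmaz 18–3.
Yilmaz vs Hoang: Yilmaz, 18–3.
Yilmaz vs Ferraro: Yilmaz preferred on 3+4+3+3 = 13 ballots; Yilmaz wins 13–8.
Janssen vs Osei: Janssen is ranked higher on 4+8 = 12 ballots, Osei on 9. Janssen wins 12–9.
Janssen vs Hoang: Janssen, 11–10.
Janssen vs Ferraro: Janssen preferred on 3+8+3 = 14 ballots; Janssen wins 14–7.
Osei vs Hoang: 6 to 15, Hoang.
Osei vs Ferraro: Osei is ranked higher on 3+3 = 6 ballots, Ferraro on 15. Ferraro wins 15–6.
Hoang vs Ferraro: Hoang is ranked higher on 3+4+3 = 10 ballots, Ferraro on 11. Ferraro wins 11–10.
Janssen beats each of Yilmaz, Osei, Hoang, Ferraro — Janssen is the Condorcet winner.

Janssen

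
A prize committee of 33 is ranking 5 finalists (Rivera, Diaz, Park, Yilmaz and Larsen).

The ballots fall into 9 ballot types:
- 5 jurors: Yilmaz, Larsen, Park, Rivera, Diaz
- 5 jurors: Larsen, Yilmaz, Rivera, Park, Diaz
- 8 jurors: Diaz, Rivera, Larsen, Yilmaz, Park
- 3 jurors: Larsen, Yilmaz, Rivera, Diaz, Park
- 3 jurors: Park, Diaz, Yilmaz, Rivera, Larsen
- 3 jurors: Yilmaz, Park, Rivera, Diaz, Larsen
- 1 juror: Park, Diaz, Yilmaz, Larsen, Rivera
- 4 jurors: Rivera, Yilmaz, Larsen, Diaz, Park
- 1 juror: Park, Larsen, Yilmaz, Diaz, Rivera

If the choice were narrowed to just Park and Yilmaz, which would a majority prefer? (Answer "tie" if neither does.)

Ballots ranking Park above Yilmaz: 3 + 1 + 1 = 5.
Ballots ranking Yilmaz above Park: 33 − 5 = 28.
Yilmaz wins the head-to-head 28–5.

Yilmaz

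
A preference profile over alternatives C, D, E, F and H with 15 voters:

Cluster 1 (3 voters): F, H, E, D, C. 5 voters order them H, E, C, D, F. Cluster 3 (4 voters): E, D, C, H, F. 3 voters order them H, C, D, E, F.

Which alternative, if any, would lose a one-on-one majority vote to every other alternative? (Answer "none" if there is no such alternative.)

F

Pairwise majorities:
C vs D: C is ranked higher on 5+3 = 8 ballots, D on 7. C wins 8–7.
C–E: E 12–3.
C vs F: 12 to 3, C.
C vs H: 4 for C, 11 for H — H by 11–4.
D vs E: 3 to 12, E.
D vs F: 12 to 3, D.
D vs H: H wins 11–4.
E vs F: E preferred on 5+4+3 = 12 ballots; E wins 12–3.
E–H: H 11–4.
F vs H: 3 for F, 12 for H — H by 12–3.
Only F has no wins; F is the Condorcet loser.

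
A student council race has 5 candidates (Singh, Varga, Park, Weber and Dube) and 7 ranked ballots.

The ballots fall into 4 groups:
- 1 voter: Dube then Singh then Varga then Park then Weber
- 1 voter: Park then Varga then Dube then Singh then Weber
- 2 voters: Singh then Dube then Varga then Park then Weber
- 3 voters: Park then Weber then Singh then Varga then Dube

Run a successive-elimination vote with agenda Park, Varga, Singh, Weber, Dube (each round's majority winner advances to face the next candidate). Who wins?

Park

Round 1: Park vs Varga — 4–3, Park advances.
Round 2: Park vs Singh — 4–3, Park advances.
Round 3: Park vs Weber — 7–0, Park advances.
Round 4: Park vs Dube — 4–3, Park advances.
The agenda winner is Park.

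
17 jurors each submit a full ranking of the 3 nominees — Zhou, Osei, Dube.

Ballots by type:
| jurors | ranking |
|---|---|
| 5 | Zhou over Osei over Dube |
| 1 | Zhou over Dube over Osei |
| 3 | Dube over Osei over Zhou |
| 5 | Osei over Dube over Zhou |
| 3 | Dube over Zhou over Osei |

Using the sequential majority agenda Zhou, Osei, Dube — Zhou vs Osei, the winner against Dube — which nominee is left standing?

Round 1: Zhou vs Osei — 9–8, Zhou advances.
Round 2: Zhou vs Dube — 6–11, Dube advances.
The agenda winner is Dube.

Dube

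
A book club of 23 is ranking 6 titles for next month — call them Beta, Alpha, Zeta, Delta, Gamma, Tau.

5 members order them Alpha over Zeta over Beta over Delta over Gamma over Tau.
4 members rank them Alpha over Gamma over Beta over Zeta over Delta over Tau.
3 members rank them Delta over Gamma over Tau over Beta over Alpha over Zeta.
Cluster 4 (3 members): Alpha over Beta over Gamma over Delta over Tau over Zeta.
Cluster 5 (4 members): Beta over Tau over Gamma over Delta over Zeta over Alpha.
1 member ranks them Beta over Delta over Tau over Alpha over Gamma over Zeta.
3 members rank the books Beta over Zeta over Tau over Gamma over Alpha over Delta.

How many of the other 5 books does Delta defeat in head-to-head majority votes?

Delta against each rival (23 members):
Delta vs Beta: 3 for Delta, 20 for Beta — Beta by 20–3.
Delta vs Alpha: Delta is ranked higher on 3+4+1 = 8 ballots, Alpha on 15. Alpha wins 15–8.
Delta vs Zeta: Zeta, 12–11.
Delta–Gamma: Gamma 14–9.
Delta vs Tau: Delta, 16–7.
Delta beats Tau; loses to Beta, Alpha, Zeta, Gamma — 1 pairwise win.

1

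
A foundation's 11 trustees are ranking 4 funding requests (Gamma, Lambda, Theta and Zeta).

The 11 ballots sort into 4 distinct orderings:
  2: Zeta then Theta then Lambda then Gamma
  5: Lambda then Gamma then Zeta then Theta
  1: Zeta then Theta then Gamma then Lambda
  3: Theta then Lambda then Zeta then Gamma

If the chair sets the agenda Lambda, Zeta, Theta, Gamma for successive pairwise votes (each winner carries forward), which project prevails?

Round 1: Lambda vs Zeta — 8–3, Lambda advances.
Round 2: Lambda vs Theta — 5–6, Theta advances.
Round 3: Theta vs Gamma — 6–5, Theta advances.
The agenda winner is Theta.

Theta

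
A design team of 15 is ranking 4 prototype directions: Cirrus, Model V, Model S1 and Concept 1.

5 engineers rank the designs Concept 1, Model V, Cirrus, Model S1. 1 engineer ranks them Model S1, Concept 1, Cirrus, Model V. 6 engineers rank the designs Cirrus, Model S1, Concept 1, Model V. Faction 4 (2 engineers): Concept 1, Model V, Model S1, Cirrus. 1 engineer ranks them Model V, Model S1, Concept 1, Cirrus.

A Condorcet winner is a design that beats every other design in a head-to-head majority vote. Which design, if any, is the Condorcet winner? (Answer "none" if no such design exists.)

none

Head-to-head results (15 engineers):
Cirrus vs Model V: Model V, 8–7.
Cirrus vs Model S1: Cirrus wins 11–4.
Cirrus vs Concept 1: Concept 1 wins 9–6.
Model V vs Model S1: Model V, 8–7.
Model V–Concept 1: Concept 1 14–1.
Model S1 vs Concept 1: Model S1 wins 8–7.
Each design drops at least one matchup (Cirrus loses to Model V; Model V loses to Concept 1; Model S1 loses to Cirrus; Concept 1 loses to Model S1); the cycle Cirrus → Model S1 → Concept 1 → Cirrus rules out a Condorcet winner.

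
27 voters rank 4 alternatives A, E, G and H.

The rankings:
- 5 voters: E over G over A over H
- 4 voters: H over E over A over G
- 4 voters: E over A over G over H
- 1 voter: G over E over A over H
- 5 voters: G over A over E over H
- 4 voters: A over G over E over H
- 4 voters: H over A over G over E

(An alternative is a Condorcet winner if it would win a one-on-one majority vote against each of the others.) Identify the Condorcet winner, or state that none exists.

none

Check each pair by majority over 27 ballots:
A–E: E 14–13.
A vs G: A wins 16–11.
A vs H: A wins 19–8.
E vs G: G, 14–13.
E vs H: E, 19–8.
G vs H: G, 19–8.
No alternative is unbeaten: A loses to E; E loses to G; G loses to A; H loses to A. In particular A > G > E > A is a majority cycle — no Condorcet winner exists.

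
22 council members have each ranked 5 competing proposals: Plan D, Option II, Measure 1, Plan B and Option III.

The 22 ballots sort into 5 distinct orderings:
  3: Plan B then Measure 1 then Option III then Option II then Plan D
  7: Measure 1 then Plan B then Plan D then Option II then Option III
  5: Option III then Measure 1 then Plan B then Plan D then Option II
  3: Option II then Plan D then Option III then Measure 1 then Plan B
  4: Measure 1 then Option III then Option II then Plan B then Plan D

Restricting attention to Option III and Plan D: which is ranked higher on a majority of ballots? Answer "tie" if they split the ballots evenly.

Option III

Ballots ranking Option III above Plan D: 3 + 5 + 4 = 12.
Ballots ranking Plan D above Option III: 22 − 12 = 10.
Option III wins the head-to-head 12–10.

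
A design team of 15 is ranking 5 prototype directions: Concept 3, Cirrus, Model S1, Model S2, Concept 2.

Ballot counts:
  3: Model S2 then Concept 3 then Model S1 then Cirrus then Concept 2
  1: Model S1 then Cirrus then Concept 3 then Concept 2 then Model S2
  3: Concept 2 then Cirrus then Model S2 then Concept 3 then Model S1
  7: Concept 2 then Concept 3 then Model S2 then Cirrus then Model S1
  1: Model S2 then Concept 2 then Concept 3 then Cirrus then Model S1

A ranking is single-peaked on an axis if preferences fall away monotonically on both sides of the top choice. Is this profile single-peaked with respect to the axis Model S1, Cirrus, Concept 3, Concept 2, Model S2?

no

Axis positions: Model S1=1, Cirrus=2, Concept 3=3, Concept 2=4, Model S2=5.
Cluster 1: ranking walks positions 5-3-1-2-4; Concept 3 is ranked above Concept 2 even though Concept 2 lies between Concept 3 and the peak Model S2 on the axis — preferences dip and rise again. Not single-peaked.
Cluster 2 (peak Model S1 at position 1): ranking walks positions 1-2-3-4-5, expanding outward from the peak — single-peaked.
Cluster 3: ranking walks positions 4-2-5-3-1; Cirrus is ranked above Concept 3 even though Concept 3 lies between Cirrus and the peak Concept 2 on the axis — preferences dip and rise again. Not single-peaked.
Cluster 4 (peak Concept 2 at position 4): ranking walks positions 4-3-5-2-1, expanding outward from the peak — single-peaked.
Cluster 5 (peak Model S2 at position 5): ranking walks positions 5-4-3-2-1, expanding outward from the peak — single-peaked.
Cluster 1 violates single-peakedness, so the profile is not single-peaked on this axis.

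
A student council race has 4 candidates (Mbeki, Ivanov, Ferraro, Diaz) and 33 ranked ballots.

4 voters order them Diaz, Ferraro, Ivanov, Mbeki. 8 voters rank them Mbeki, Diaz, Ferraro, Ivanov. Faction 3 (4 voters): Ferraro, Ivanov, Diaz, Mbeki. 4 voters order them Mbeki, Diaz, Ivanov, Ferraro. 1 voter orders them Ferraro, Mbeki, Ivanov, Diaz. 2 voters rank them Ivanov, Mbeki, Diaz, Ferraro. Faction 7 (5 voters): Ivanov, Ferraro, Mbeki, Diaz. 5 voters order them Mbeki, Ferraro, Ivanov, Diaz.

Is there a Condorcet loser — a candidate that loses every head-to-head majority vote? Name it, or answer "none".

none

Head-to-head results (33 voters):
Mbeki vs Ivanov: 8+4+1+5 = 18 for Mbeki, 15 for Ivanov — Mbeki by 18–15.
Mbeki vs Ferraro: 8+4+2+5 = 19 for Mbeki, 14 for Ferraro — Mbeki by 19–14.
Mbeki vs Diaz: 8+4+1+2+5+5 = 25 for Mbeki, 8 for Diaz — Mbeki by 25–8.
Ivanov vs Ferraro: 11 to 22, Ferraro.
Ivanov vs Diaz: Ivanov is ranked higher on 4+1+2+5+5 = 17 ballots, Diaz on 16. Ivanov wins 17–16.
Ferraro vs Diaz: Diaz, 18–15.
No candidate is winless: Mbeki beats Ivanov; Ivanov beats Diaz; Ferraro beats Ivanov; Diaz beats Ferraro. There is no Condorcet loser.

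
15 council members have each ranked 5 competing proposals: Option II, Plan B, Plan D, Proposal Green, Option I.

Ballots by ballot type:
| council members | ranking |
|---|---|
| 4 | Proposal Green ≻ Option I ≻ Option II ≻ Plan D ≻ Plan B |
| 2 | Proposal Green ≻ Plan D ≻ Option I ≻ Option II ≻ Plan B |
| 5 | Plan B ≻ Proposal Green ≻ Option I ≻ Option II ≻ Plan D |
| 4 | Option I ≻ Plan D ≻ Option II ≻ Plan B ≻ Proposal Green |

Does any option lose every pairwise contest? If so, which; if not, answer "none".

Pairwise majorities:
Option II vs Plan B: Option II preferred on 4+2+4 = 10 ballots; Option II wins 10–5.
Option II vs Plan D: Option II wins 9–6.
Option II vs Proposal Green: 4 for Option II, 11 for Proposal Green — Proposal Green by 11–4.
Option II vs Option I: Option II is ranked higher on 0 ballots, Option I on 15. Option I wins 15–0.
Plan B–Plan D: Plan D 10–5.
Plan B vs Proposal Green: 9 to 6, Plan B.
Plan B vs Option I: 5 to 10, Option I.
Plan D–Proposal Green: Proposal Green 11–4.
Plan D vs Option I: Plan D is ranked higher on 2 ballots, Option I on 13. Option I wins 13–2.
Proposal Green–Option I: Proposal Green 11–4.
No option is winless: Option II beats Plan B; Plan B beats Proposal Green; Plan D beats Plan B; Proposal Green beats Option II; Option I beats Option II. There is no Condorcet loser.

none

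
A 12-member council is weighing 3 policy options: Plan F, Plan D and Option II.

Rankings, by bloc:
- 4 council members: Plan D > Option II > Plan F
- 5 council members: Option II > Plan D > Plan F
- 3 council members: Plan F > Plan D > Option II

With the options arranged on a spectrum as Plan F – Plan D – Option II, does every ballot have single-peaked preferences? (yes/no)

Axis positions: Plan F=1, Plan D=2, Option II=3.
Bloc 1 (peak Plan D at position 2): ranking walks positions 2-3-1, expanding outward from the peak — single-peaked.
Bloc 2 (peak Option II at position 3): ranking walks positions 3-2-1, expanding outward from the peak — single-peaked.
Bloc 3 (peak Plan F at position 1): ranking walks positions 1-2-3, expanding outward from the peak — single-peaked.
Every ranking is single-peaked on this axis.

yes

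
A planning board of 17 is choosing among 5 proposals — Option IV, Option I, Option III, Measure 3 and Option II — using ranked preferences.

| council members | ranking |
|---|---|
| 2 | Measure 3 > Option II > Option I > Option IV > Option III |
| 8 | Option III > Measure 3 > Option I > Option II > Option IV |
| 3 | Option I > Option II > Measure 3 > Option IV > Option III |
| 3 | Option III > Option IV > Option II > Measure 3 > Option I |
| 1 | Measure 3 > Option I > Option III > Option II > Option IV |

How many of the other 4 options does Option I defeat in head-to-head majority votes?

Option I against each rival (17 council members):
Option I–Option IV: Option I 14–3.
Option I vs Option III: 2+3+1 = 6 for Option I, 11 for Option III — Option III by 11–6.
Option I vs Measure 3: 3 for Option I, 14 for Measure 3 — Measure 3 by 14–3.
Option I vs Option II: Option I wins 12–5.
Option I beats Option IV, Option II; loses to Option III, Measure 3 — 2 pairwise wins.

2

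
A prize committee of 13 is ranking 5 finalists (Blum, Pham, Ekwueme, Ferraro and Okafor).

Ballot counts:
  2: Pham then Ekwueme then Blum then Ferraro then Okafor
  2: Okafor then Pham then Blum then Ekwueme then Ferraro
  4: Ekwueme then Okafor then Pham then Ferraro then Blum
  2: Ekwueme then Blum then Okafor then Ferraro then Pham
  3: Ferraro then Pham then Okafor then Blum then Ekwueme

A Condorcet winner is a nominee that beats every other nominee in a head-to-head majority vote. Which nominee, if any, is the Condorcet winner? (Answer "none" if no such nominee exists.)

Pairwise majorities:
Blum vs Pham: 2 to 11, Pham.
Blum vs Ekwueme: Blum preferred on 2+3 = 5 ballots; Ekwueme wins 8–5.
Blum vs Ferraro: Blum preferred on 2+2+2 = 6 ballots; Ferraro wins 7–6.
Blum vs Okafor: 4 to 9, Okafor.
Pham vs Ekwueme: 2+2+3 = 7 for Pham, 6 for Ekwueme — Pham by 7–6.
Pham vs Ferraro: Pham preferred on 2+2+4 = 8 ballots; Pham wins 8–5.
Pham vs Okafor: 5 to 8, Okafor.
Ekwueme vs Ferraro: 2+2+4+2 = 10 for Ekwueme, 3 for Ferraro — Ekwueme by 10–3.
Ekwueme vs Okafor: 2+4+2 = 8 for Ekwueme, 5 for Okafor — Ekwueme by 8–5.
Ferraro vs Okafor: 2+3 = 5 for Ferraro, 8 for Okafor — Okafor by 8–5.
No nominee is unbeaten: Blum loses to Pham; Pham loses to Okafor; Ekwueme loses to Pham; Ferraro loses to Pham; Okafor loses to Ekwueme. In particular Pham → Ekwueme → Okafor → Pham is a majority cycle — no Condorcet winner exists.

none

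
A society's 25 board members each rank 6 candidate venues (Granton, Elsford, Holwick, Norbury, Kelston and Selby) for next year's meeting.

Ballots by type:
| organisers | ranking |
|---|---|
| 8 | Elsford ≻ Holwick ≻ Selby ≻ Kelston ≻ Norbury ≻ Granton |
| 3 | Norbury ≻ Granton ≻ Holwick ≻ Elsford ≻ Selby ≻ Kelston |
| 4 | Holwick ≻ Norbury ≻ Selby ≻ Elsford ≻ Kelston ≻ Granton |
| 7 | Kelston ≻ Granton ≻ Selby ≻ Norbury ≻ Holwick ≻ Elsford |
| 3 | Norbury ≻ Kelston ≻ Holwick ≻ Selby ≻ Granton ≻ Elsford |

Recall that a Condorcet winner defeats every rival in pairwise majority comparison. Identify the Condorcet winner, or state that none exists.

none

Check each pair by majority over 25 ballots:
Granton–Elsford: Granton 13–12.
Granton–Holwick: Holwick 15–10.
Granton vs Norbury: Norbury wins 18–7.
Granton–Kelston: Kelston 22–3.
Granton vs Selby: Selby wins 15–10.
Elsford vs Holwick: Holwick, 17–8.
Elsford–Norbury: Norbury 17–8.
Elsford vs Kelston: Elsford wins 15–10.
Elsford–Selby: Selby 14–11.
Holwick vs Norbury: Norbury wins 13–12.
Holwick vs Kelston: Holwick, 15–10.
Holwick vs Selby: Holwick, 18–7.
Norbury vs Kelston: Kelston wins 15–10.
Norbury vs Selby: Selby, 15–10.
Kelston vs Selby: Selby, 15–10.
Every city loses at least once (Granton loses to Holwick; Elsford loses to Granton; Holwick loses to Norbury; Norbury loses to Kelston; Kelston loses to Elsford; Selby loses to Holwick). The majority relation contains the cycle Granton > Elsford > Kelston > Granton, so there is no Condorcet winner.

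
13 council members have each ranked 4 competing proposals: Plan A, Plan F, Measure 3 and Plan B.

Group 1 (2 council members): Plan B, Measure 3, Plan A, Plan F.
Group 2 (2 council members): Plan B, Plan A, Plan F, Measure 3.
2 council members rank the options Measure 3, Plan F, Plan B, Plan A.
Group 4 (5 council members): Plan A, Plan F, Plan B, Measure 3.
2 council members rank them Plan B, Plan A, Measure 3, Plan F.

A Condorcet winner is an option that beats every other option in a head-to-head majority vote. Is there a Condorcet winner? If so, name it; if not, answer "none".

Check each pair by majority over 13 ballots:
Plan A vs Plan F: Plan A wins 11–2.
Plan A vs Measure 3: Plan A wins 9–4.
Plan A vs Plan B: Plan B wins 8–5.
Plan F–Measure 3: Plan F 7–6.
Plan F vs Plan B: Plan F wins 7–6.
Measure 3 vs Plan B: Plan B, 11–2.
Every option loses at least once (Plan A loses to Plan B; Plan F loses to Plan A; Measure 3 loses to Plan A; Plan B loses to Plan F). The majority relation contains the cycle Plan A → Plan F → Plan B → Plan A, so there is no Condorcet winner.

none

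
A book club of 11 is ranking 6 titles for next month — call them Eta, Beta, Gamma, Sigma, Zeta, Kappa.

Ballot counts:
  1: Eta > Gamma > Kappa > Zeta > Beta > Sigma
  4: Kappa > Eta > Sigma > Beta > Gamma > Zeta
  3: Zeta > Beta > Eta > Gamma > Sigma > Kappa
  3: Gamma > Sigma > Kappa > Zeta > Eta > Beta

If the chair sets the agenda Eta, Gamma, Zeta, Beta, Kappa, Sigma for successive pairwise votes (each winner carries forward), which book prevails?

Sigma

Round 1: Eta vs Gamma — 8–3, Eta advances.
Round 2: Eta vs Zeta — 5–6, Zeta advances.
Round 3: Zeta vs Beta — 7–4, Zeta advances.
Round 4: Zeta vs Kappa — 3–8, Kappa advances.
Round 5: Kappa vs Sigma — 5–6, Sigma advances.
Sigma survives the agenda.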